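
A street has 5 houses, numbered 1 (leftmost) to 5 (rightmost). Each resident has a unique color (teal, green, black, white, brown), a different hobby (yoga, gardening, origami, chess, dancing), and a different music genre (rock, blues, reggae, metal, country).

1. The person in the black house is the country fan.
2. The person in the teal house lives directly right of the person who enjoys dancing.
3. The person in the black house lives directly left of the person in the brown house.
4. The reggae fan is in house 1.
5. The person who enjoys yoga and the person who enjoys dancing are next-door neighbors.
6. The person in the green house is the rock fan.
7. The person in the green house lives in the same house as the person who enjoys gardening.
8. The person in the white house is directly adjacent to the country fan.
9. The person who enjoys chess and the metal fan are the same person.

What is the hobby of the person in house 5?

By clue 4, the reggae fan is in house 1.
House 1's color must be white (nothing else left).
Clue 8 places the country fan in house 2.
From clue 1, the person in the black house must be in house 2.
Clue 3: the person in the brown house is in house 3.
So house 1 gets origami for hobby.
So house 2 gets yoga for hobby.
Clue 5: the person who enjoys dancing is in house 3.
Clue 2: the person in the teal house is in house 4.
The only color still possible for house 5 is green.
That leaves blues as the music genre for house 3.
Clue 6: the rock fan is in house 5.
The person who enjoys gardening is in house 5 (clue 7).
That leaves chess as the hobby for house 4.
House 4 music genre: only metal fits.
So: house 1 = white/origami/reggae, house 2 = black/yoga/country, house 3 = brown/dancing/blues, house 4 = teal/chess/metal, house 5 = green/gardening/rock.

gardening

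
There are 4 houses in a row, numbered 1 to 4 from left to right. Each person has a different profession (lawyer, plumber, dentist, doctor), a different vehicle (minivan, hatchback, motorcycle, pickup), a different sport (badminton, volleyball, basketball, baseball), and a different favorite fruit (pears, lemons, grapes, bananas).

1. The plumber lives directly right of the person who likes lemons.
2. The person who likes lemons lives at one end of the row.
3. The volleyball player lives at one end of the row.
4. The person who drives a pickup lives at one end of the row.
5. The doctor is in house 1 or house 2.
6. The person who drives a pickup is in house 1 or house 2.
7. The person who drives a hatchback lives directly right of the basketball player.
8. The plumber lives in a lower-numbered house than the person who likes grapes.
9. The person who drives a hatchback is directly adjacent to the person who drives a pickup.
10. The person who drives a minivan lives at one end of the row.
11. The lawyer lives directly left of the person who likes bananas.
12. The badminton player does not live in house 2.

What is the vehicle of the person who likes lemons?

From clue 2, the person who likes lemons must be in house 1.
Clue 6 places the person who drives a pickup in house 1.
By clue 9, the person who drives a hatchback is in house 2.
House 4 profession: only dentist fits.
The only vehicle still possible for house 3 is motorcycle.
So house 4 gets minivan for vehicle.
Clue 1 places the plumber in house 2.
Clue 7 places the basketball player in house 1.
So house 1 gets doctor for profession.
The only profession still possible for house 3 is lawyer.
The only sport still possible for house 2 is baseball.
The only sport still possible for house 3 is badminton.
House 4's sport must be volleyball (nothing else left).
Clue 11 places the person who likes bananas in house 4.
The only favorite fruit still possible for house 2 is pears.
The only favorite fruit still possible for house 3 is grapes.
So: house 1 = doctor/pickup/basketball/lemons, house 2 = plumber/hatchback/baseball/pears, house 3 = lawyer/motorcycle/badminton/grapes, house 4 = dentist/minivan/volleyball/bananas.

pickup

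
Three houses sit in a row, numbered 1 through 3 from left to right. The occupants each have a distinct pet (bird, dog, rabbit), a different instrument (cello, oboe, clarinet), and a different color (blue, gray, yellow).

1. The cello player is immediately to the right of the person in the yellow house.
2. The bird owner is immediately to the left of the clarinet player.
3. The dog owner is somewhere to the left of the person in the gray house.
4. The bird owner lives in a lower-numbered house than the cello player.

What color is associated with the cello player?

House 3 pet: only rabbit fits.
That leaves oboe as the instrument for house 1.
The bird owner is narrowed to house 1 or 2; consider each.
Placing it in house 2 leads to a contradiction, so it's in house 1.
The clarinet player is in house 2 (clue 2).
The only pet still possible for house 2 is dog.
House 3 instrument: only cello fits.
By clue 1, the person in the yellow house is in house 2.
Clue 3: the person in the gray house is in house 3.
The only color still possible for house 1 is blue.
So: house 1 = bird/oboe/blue, house 2 = dog/clarinet/yellow, house 3 = rabbit/cello/gray.

gray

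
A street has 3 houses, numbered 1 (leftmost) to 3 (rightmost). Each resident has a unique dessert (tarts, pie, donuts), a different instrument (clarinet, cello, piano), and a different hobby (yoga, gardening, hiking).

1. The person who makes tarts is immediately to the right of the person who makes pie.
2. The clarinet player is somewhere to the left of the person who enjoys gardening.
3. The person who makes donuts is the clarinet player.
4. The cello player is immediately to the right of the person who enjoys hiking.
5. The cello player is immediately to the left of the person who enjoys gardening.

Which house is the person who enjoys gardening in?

The cello player is in house 2 (clue 5).
The person who enjoys gardening is in house 3 (clue 5).
That leaves tarts as the dessert for house 3.
The only instrument still possible for house 3 is piano.
Clue 1 places the person who makes pie in house 2.
By clue 3, the person who makes donuts is in house 1.
The person who enjoys hiking is in house 1 (clue 4).
The only instrument still possible for house 1 is clarinet.
House 2's hobby must be yoga (nothing else left).
So: house 1 = donuts/clarinet/hiking, house 2 = pie/cello/yoga, house 3 = tarts/piano/gardening.

3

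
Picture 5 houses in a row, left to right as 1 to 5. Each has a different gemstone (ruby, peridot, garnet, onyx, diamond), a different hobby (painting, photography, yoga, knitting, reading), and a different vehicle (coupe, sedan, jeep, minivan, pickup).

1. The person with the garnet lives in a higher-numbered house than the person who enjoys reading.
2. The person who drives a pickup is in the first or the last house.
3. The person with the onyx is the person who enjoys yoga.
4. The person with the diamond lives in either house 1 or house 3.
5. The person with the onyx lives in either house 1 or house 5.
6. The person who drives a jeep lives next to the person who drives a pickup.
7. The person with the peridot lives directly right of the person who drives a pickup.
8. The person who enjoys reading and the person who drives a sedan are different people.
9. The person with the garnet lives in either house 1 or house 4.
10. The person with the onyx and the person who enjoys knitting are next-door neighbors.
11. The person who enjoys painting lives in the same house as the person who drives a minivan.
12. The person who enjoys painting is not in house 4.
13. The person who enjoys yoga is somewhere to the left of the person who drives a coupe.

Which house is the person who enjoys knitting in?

By clue 7, the person with the peridot is in house 2.
Clue 7: the person who drives a pickup is in house 1.
Clue 9: the person with the garnet is in house 4.
The person with the onyx is in house 1 (clue 3).
Clue 3 places the person who enjoys yoga in house 1.
The person who drives a jeep is in house 2 (clue 6).
Clue 10 places the person who enjoys knitting in house 2.
House 3's gemstone must be diamond (nothing else left).
House 5 gemstone: only ruby fits.
The only hobby still possible for house 3 is reading.
House 4's hobby must be photography (nothing else left).
House 5 hobby: only painting fits.
Clue 11 places the person who drives a minivan in house 5.
The only vehicle still possible for house 3 is coupe.
So house 4 gets sedan for vehicle.
So: house 1 = onyx/yoga/pickup, house 2 = peridot/knitting/jeep, house 3 = diamond/reading/coupe, house 4 = garnet/photography/sedan, house 5 = ruby/painting/minivan.

2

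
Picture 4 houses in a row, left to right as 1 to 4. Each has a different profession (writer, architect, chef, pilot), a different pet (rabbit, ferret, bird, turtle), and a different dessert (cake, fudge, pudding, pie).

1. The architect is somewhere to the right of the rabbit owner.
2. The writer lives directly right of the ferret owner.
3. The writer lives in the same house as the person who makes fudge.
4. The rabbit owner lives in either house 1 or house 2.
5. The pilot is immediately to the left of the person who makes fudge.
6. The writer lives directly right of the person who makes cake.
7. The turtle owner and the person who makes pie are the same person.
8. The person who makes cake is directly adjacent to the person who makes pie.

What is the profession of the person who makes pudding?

chef

The rabbit owner is narrowed to house 1 or 2; consider each.
Placing it in house 2 leads to a contradiction, so it's in house 1.
So house 1 gets chef for profession.
House 1's dessert must be pudding (nothing else left).
The pilot is narrowed to house 2 or 3; consider each.
Placing it in house 2 leads to a contradiction, so it's in house 3.
The person who makes fudge is in house 4 (clue 5).
The only profession still possible for house 2 is architect.
House 4's profession must be writer (nothing else left).
By clue 2, the ferret owner is in house 3.
By clue 6, the person who makes cake is in house 3.
By clue 8, the person who makes pie is in house 2.
House 2's pet must be turtle (nothing else left).
House 4 pet: only bird fits.
So: house 1 = chef/rabbit/pudding, house 2 = architect/turtle/pie, house 3 = pilot/ferret/cake, house 4 = writer/bird/fudge.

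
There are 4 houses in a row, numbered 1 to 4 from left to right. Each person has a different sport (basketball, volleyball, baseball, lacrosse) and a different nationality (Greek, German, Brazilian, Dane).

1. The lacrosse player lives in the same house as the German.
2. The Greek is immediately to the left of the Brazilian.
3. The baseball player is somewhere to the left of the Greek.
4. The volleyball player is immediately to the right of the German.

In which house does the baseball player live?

The baseball player is narrowed to house 1 or 2; consider each.
Placing it in house 2 leads to a contradiction, so it's in house 1.
So house 1 gets Dane for nationality.
That leaves Brazilian as the nationality for house 4.
By clue 2, the Greek is in house 3.
So house 2 gets German for nationality.
The lacrosse player is in house 2 (clue 1).
From clue 4, the volleyball player must be in house 3.
House 4's sport must be basketball (nothing else left).
So: house 1 = baseball/Dane, house 2 = lacrosse/German, house 3 = volleyball/Greek, house 4 = basketball/Brazilian.

1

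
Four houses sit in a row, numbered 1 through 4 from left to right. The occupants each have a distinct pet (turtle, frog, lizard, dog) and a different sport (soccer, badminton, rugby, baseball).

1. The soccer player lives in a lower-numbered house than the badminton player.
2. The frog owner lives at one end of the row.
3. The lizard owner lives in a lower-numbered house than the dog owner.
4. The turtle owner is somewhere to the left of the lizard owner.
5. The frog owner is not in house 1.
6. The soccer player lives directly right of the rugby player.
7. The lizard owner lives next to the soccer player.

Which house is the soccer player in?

Clue 5 places the frog owner in house 4.
That leaves turtle as the pet for house 1.
Clue 3 places the lizard owner in house 2.
Clue 3: the dog owner is in house 3.
The soccer player is in house 3 (clue 7).
House 4's sport must be badminton (nothing else left).
From clue 6, the rugby player must be in house 2.
The only sport still possible for house 1 is baseball.
So: house 1 = turtle/baseball, house 2 = lizard/rugby, house 3 = dog/soccer, house 4 = frog/badminton.

3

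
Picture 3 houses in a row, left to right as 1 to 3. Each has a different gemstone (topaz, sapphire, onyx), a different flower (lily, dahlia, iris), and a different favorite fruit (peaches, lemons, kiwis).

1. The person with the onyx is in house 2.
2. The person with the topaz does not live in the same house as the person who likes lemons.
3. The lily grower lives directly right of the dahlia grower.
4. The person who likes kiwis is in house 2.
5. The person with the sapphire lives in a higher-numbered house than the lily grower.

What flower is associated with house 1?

dahlia

Clue 1 places the person with the onyx in house 2.
From clue 4, the person who likes kiwis must be in house 2.
Clue 5 places the person with the sapphire in house 3.
Clue 5: the lily grower is in house 2.
That leaves topaz as the gemstone for house 1.
That leaves dahlia as the flower for house 1.
So house 3 gets iris for flower.
From clue 2, the person who likes lemons must be in house 3.
The only favorite fruit still possible for house 1 is peaches.
So: house 1 = topaz/dahlia/peaches, house 2 = onyx/lily/kiwis, house 3 = sapphire/iris/lemons.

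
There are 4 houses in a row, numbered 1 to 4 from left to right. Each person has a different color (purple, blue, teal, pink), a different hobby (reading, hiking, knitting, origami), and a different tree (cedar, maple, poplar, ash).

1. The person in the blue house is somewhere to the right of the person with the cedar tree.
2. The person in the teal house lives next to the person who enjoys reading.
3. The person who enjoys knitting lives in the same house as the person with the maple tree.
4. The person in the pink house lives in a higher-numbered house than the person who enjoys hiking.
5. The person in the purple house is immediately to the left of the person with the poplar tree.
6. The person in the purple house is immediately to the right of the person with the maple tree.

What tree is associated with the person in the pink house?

The only color still possible for house 1 is teal.
By clue 2, the person who enjoys reading is in house 2.
So house 1 gets knitting for hobby.
The only hobby still possible for house 4 is origami.
Clue 3 places the person with the maple tree in house 1.
By clue 4, the person in the pink house is in house 4.
From clue 6, the person in the purple house must be in house 2.
House 3 color: only blue fits.
The only hobby still possible for house 3 is hiking.
From clue 1, the person with the cedar tree must be in house 2.
By clue 5, the person with the poplar tree is in house 3.
House 4's tree must be ash (nothing else left).
So: house 1 = teal/knitting/maple, house 2 = purple/reading/cedar, house 3 = blue/hiking/poplar, house 4 = pink/origami/ash.

ash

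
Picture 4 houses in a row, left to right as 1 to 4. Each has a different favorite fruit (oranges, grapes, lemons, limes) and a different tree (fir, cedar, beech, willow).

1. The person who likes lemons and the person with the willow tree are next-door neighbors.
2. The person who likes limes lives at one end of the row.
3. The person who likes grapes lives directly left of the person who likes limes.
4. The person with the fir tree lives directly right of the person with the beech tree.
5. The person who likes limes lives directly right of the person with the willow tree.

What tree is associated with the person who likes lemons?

fir

By clue 3, the person who likes grapes is in house 3.
The person who likes limes is in house 4 (clue 3).
By clue 5, the person with the willow tree is in house 3.
From clue 1, the person who likes lemons must be in house 2.
From clue 4, the person with the fir tree must be in house 2.
By clue 4, the person with the beech tree is in house 1.
So house 1 gets oranges for favorite fruit.
That leaves cedar as the tree for house 4.
So: house 1 = oranges/beech, house 2 = lemons/fir, house 3 = grapes/willow, house 4 = limes/cedar.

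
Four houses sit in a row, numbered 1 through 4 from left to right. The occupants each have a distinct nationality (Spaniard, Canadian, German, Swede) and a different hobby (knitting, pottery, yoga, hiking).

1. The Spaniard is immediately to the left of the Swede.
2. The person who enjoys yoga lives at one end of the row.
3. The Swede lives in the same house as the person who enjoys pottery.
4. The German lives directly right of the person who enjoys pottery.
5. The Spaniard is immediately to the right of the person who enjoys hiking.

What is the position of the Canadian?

That leaves Canadian as the nationality for house 1.
Clue 3: the Swede is in house 3.
From clue 3, the person who enjoys pottery must be in house 3.
Clue 4: the German is in house 4.
That leaves Spaniard as the nationality for house 2.
From clue 5, the person who enjoys hiking must be in house 1.
That leaves knitting as the hobby for house 2.
House 4's hobby must be yoga (nothing else left).
So: house 1 = Canadian/hiking, house 2 = Spaniard/knitting, house 3 = Swede/pottery, house 4 = German/yoga.

1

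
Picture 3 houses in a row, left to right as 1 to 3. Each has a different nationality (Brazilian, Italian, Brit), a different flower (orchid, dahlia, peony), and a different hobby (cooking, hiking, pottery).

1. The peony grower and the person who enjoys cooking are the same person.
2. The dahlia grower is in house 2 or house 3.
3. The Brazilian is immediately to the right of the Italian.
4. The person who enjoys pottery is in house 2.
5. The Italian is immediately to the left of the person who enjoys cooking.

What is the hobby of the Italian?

By clue 4, the person who enjoys pottery is in house 2.
That leaves hiking as the hobby for house 1.
That leaves cooking as the hobby for house 3.
The peony grower is in house 3 (clue 1).
The Italian is in house 2 (clue 5).
House 1's nationality must be Brit (nothing else left).
So house 3 gets Brazilian for nationality.
So house 1 gets orchid for flower.
House 2's flower must be dahlia (nothing else left).
So: house 1 = Brit/orchid/hiking, house 2 = Italian/dahlia/pottery, house 3 = Brazilian/peony/cooking.

pottery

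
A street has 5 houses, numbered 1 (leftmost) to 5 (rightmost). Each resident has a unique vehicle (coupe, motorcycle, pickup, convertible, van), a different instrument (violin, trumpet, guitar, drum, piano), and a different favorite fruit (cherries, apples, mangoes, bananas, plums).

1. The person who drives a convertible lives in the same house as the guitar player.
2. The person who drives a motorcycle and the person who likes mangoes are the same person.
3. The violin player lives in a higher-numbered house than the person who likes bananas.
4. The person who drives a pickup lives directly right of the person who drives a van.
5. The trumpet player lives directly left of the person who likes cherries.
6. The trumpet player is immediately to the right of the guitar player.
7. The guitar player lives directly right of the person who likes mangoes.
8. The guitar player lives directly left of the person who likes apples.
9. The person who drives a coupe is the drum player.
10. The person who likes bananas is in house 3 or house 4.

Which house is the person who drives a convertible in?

3

The person who drives a convertible is narrowed to house 2 or 3; consider each.
Placing it in house 2 leads to a contradiction, so it's in house 3.
The guitar player is in house 3 (clue 1).
Clue 6: the trumpet player is in house 4.
By clue 7, the person who likes mangoes is in house 2.
Clue 8: the person who likes apples is in house 4.
The only favorite fruit still possible for house 1 is plums.
That leaves bananas as the favorite fruit for house 3.
The only favorite fruit still possible for house 5 is cherries.
The person who drives a motorcycle is in house 2 (clue 2).
House 4's vehicle must be van (nothing else left).
The only vehicle still possible for house 5 is pickup.
So house 5 gets violin for instrument.
Clue 9 places the drum player in house 1.
The only vehicle still possible for house 1 is coupe.
So house 2 gets piano for instrument.
So: house 1 = coupe/drum/plums, house 2 = motorcycle/piano/mangoes, house 3 = convertible/guitar/bananas, house 4 = van/trumpet/apples, house 5 = pickup/violin/cherries.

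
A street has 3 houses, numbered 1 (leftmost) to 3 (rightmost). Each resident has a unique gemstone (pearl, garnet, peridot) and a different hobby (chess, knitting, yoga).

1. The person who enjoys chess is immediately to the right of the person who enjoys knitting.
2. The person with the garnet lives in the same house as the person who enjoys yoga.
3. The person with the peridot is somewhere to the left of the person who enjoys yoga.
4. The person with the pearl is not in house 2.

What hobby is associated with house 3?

House 1 hobby: only knitting fits.
By clue 1, the person who enjoys chess is in house 2.
House 3's hobby must be yoga (nothing else left).
Clue 2: the person with the garnet is in house 3.
The only gemstone still possible for house 2 is peridot.
House 1's gemstone must be pearl (nothing else left).
So: house 1 = pearl/knitting, house 2 = peridot/chess, house 3 = garnet/yoga.

yoga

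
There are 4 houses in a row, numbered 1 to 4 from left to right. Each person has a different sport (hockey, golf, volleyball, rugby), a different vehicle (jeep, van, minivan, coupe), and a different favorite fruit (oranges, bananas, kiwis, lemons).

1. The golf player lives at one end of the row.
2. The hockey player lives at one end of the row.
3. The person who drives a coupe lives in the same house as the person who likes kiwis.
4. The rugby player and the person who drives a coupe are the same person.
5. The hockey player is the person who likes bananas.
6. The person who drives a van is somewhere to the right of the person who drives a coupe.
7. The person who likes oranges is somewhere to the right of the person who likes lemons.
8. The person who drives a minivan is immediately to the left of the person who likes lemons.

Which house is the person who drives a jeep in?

2

The golf player is narrowed to house 1 or 4; consider each.
Placing it in house 1 leads to a contradiction, so it's in house 4.
Clue 5 places the person who likes bananas in house 1.
The only sport still possible for house 1 is hockey.
House 4 favorite fruit: only oranges fits.
The rugby player is narrowed to house 2 or 3; consider each.
Placing it in house 2 leads to a contradiction, so it's in house 3.
From clue 4, the person who drives a coupe must be in house 3.
From clue 6, the person who drives a van must be in house 4.
The only sport still possible for house 2 is volleyball.
Clue 3 places the person who likes kiwis in house 3.
That leaves lemons as the favorite fruit for house 2.
From clue 8, the person who drives a minivan must be in house 1.
The only vehicle still possible for house 2 is jeep.
So: house 1 = hockey/minivan/bananas, house 2 = volleyball/jeep/lemons, house 3 = rugby/coupe/kiwis, house 4 = golf/van/oranges.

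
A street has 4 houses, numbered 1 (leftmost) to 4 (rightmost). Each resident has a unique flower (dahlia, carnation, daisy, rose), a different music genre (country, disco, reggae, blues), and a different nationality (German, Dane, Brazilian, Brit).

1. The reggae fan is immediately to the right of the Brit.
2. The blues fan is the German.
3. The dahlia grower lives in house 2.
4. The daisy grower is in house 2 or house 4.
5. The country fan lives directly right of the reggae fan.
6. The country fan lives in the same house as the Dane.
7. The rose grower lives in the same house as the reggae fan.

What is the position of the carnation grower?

1

The dahlia grower is in house 2 (clue 3).
House 1's flower must be carnation (nothing else left).
House 3's flower must be rose (nothing else left).
So house 4 gets daisy for flower.
Clue 7: the reggae fan is in house 3.
The Brit is in house 2 (clue 1).
From clue 6, the Dane must be in house 4.
The only music genre still possible for house 4 is country.
The only nationality still possible for house 3 is Brazilian.
From clue 2, the blues fan must be in house 1.
That leaves disco as the music genre for house 2.
House 1's nationality must be German (nothing else left).
So: house 1 = carnation/blues/German, house 2 = dahlia/disco/Brit, house 3 = rose/reggae/Brazilian, house 4 = daisy/country/Dane.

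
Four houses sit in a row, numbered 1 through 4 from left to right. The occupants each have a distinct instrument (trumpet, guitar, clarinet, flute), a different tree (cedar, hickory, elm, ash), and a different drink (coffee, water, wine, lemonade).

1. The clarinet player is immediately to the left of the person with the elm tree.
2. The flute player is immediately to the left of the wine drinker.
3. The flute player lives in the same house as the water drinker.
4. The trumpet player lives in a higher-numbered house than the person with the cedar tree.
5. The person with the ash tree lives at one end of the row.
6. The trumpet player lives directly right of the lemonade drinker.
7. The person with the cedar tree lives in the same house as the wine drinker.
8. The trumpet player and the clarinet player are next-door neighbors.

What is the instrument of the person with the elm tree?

House 4's drink must be coffee (nothing else left).
The only drink still possible for house 1 is water.
By clue 3, the flute player is in house 1.
From clue 2, the wine drinker must be in house 2.
The person with the cedar tree is in house 2 (clue 7).
House 3's drink must be lemonade (nothing else left).
The trumpet player is in house 4 (clue 6).
From clue 8, the clarinet player must be in house 3.
The only instrument still possible for house 2 is guitar.
Clue 1: the person with the elm tree is in house 4.
House 1's tree must be ash (nothing else left).
The only tree still possible for house 3 is hickory.
So: house 1 = flute/ash/water, house 2 = guitar/cedar/wine, house 3 = clarinet/hickory/lemonade, house 4 = trumpet/elm/coffee.

trumpet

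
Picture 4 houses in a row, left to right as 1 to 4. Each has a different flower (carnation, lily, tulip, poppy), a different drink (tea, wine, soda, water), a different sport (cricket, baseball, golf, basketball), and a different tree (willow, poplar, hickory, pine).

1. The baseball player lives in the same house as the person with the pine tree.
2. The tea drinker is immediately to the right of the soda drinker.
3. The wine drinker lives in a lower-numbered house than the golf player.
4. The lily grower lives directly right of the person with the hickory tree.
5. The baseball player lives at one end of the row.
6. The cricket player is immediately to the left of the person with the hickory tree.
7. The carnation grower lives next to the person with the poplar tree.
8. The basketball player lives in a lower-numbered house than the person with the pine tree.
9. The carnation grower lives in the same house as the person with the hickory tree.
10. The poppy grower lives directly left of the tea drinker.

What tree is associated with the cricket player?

poplar

Clue 1 places the baseball player in house 4.
The person with the pine tree is in house 4 (clue 1).
The carnation grower is narrowed to house 2 or 3; consider each.
Placing it in house 2 leads to a contradiction, so it's in house 3.
By clue 7, the person with the poplar tree is in house 2.
Clue 9: the person with the hickory tree is in house 3.
House 4's flower must be lily (nothing else left).
House 1's tree must be willow (nothing else left).
From clue 6, the cricket player must be in house 2.
The only drink still possible for house 4 is water.
That leaves basketball as the sport for house 1.
That leaves golf as the sport for house 3.
House 3's drink must be tea (nothing else left).
The soda drinker is in house 2 (clue 2).
Clue 10 places the poppy grower in house 2.
The only flower still possible for house 1 is tulip.
So house 1 gets wine for drink.
So: house 1 = tulip/wine/basketball/willow, house 2 = poppy/soda/cricket/poplar, house 3 = carnation/tea/golf/hickory, house 4 = lily/water/baseball/pine.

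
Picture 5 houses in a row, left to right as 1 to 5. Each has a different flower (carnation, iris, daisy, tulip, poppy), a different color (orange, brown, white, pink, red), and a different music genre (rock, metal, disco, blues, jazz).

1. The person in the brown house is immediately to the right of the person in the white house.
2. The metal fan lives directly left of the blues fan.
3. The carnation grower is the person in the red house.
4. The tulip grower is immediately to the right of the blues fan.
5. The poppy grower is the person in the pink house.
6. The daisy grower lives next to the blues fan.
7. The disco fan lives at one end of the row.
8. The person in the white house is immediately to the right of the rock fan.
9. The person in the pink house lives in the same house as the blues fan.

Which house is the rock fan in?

1

The disco fan is narrowed to house 1 or 5; consider each.
Placing it in house 1 leads to a contradiction, so it's in house 5.
The poppy grower is narrowed to house 2 or 3 or 4; consider each.
Placing it in house 2 and house 3 leads to a contradiction, so it's in house 4.
By clue 5, the person in the pink house is in house 4.
By clue 9, the blues fan is in house 4.
Clue 1 places the person in the brown house in house 3.
Clue 1: the person in the white house is in house 2.
Clue 2: the metal fan is in house 3.
Clue 4 places the tulip grower in house 5.
From clue 8, the rock fan must be in house 1.
That leaves jazz as the music genre for house 2.
Clue 3: the carnation grower is in house 1.
From clue 3, the person in the red house must be in house 1.
House 2's flower must be iris (nothing else left).
So house 3 gets daisy for flower.
That leaves orange as the color for house 5.
So: house 1 = carnation/red/rock, house 2 = iris/white/jazz, house 3 = daisy/brown/metal, house 4 = poppy/pink/blues, house 5 = tulip/orange/disco.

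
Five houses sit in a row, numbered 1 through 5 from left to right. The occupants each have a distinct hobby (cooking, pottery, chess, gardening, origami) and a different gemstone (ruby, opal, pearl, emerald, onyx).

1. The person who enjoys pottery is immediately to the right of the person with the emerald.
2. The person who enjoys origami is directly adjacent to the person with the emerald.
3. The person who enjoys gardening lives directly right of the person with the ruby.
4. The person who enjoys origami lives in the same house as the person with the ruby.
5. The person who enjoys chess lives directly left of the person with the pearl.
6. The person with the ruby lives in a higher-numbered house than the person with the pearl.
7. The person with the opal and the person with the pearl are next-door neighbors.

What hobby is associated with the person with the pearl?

cooking

House 5 gemstone: only onyx fits.
So house 1 gets opal for gemstone.
Clue 7 places the person with the pearl in house 2.
Clue 5: the person who enjoys chess is in house 1.
House 2 hobby: only cooking fits.
House 3's hobby must be origami (nothing else left).
The person with the emerald is in house 4 (clue 2).
The person with the ruby is in house 3 (clue 4).
Clue 1: the person who enjoys pottery is in house 5.
From clue 3, the person who enjoys gardening must be in house 4.
So: house 1 = chess/opal, house 2 = cooking/pearl, house 3 = origami/ruby, house 4 = gardening/emerald, house 5 = pottery/onyx.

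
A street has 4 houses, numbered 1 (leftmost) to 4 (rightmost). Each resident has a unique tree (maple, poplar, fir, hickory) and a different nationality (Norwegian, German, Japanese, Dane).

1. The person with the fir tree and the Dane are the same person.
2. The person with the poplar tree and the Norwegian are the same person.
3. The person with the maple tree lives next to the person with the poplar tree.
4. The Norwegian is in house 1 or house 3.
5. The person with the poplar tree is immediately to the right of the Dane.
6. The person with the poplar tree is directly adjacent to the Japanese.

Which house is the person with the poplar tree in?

Clue 2 places the person with the poplar tree in house 3.
Clue 2 places the Norwegian in house 3.
Clue 5: the Dane is in house 2.
The only nationality still possible for house 1 is German.
House 4 nationality: only Japanese fits.
Clue 1 places the person with the fir tree in house 2.
The only tree still possible for house 1 is hickory.
So house 4 gets maple for tree.
So: house 1 = hickory/German, house 2 = fir/Dane, house 3 = poplar/Norwegian, house 4 = maple/Japanese.

3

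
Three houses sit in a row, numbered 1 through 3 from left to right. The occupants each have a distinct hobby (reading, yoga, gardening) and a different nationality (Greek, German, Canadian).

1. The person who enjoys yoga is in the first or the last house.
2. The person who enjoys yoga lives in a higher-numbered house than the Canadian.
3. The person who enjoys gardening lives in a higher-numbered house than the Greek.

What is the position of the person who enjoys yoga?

From clue 2, the person who enjoys yoga must be in house 3.
House 1's hobby must be reading (nothing else left).
That leaves gardening as the hobby for house 2.
House 3's nationality must be German (nothing else left).
From clue 3, the Greek must be in house 1.
So house 2 gets Canadian for nationality.
So: house 1 = reading/Greek, house 2 = gardening/Canadian, house 3 = yoga/German.

3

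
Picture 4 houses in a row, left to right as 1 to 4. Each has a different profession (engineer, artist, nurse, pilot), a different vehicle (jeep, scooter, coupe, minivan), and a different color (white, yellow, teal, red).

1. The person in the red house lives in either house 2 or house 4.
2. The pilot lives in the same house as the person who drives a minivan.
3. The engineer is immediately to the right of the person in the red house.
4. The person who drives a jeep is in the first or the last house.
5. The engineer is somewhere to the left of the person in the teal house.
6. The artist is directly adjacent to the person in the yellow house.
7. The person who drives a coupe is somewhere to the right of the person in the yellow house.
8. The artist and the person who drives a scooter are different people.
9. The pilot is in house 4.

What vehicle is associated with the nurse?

Clue 3: the engineer is in house 3.
From clue 3, the person in the red house must be in house 2.
Clue 5: the person in the teal house is in house 4.
Clue 9: the pilot is in house 4.
Clue 2: the person who drives a minivan is in house 4.
The artist is in house 2 (clue 6).
The only profession still possible for house 1 is nurse.
That leaves coupe as the vehicle for house 2.
That leaves scooter as the vehicle for house 3.
The person in the yellow house is in house 1 (clue 7).
The only vehicle still possible for house 1 is jeep.
So house 3 gets white for color.
So: house 1 = nurse/jeep/yellow, house 2 = artist/coupe/red, house 3 = engineer/scooter/white, house 4 = pilot/minivan/teal.

jeep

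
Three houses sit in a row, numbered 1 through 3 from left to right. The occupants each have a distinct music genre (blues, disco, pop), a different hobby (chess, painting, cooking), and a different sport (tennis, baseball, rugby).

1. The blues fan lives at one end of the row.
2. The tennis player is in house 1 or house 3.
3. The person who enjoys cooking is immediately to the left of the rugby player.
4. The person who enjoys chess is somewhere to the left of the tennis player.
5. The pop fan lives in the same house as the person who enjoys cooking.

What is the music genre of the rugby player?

From clue 4, the tennis player must be in house 3.
House 3's hobby must be painting (nothing else left).
House 1 sport: only baseball fits.
So house 2 gets rugby for sport.
Clue 3: the person who enjoys cooking is in house 1.
From clue 5, the pop fan must be in house 1.
The only music genre still possible for house 2 is disco.
That leaves blues as the music genre for house 3.
That leaves chess as the hobby for house 2.
So: house 1 = pop/cooking/baseball, house 2 = disco/chess/rugby, house 3 = blues/painting/tennis.

disco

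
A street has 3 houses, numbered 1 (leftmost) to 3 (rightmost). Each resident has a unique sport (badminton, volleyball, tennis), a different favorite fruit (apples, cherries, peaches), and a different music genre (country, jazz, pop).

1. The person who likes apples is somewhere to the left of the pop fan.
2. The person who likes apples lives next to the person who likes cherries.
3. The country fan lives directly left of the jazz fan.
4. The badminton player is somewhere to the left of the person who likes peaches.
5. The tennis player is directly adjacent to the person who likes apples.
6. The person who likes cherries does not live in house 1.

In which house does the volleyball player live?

3

So house 1 gets apples for favorite fruit.
So house 1 gets country for music genre.
Clue 2 places the person who likes cherries in house 2.
By clue 3, the jazz fan is in house 2.
The tennis player is in house 2 (clue 5).
House 3 sport: only volleyball fits.
House 3's favorite fruit must be peaches (nothing else left).
That leaves pop as the music genre for house 3.
The only sport still possible for house 1 is badminton.
So: house 1 = badminton/apples/country, house 2 = tennis/cherries/jazz, house 3 = volleyball/peaches/pop.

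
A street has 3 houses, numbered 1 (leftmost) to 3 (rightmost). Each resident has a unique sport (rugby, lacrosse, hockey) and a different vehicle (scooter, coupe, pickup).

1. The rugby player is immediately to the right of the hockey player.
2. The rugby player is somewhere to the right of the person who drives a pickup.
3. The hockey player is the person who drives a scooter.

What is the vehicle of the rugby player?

coupe

The only vehicle still possible for house 3 is coupe.
The hockey player is narrowed to house 1 or 2; consider each.
Placing it in house 1 leads to a contradiction, so it's in house 2.
By clue 1, the rugby player is in house 3.
Clue 3: the person who drives a scooter is in house 2.
House 1's sport must be lacrosse (nothing else left).
House 1 vehicle: only pickup fits.
So: house 1 = lacrosse/pickup, house 2 = hockey/scooter, house 3 = rugby/coupe.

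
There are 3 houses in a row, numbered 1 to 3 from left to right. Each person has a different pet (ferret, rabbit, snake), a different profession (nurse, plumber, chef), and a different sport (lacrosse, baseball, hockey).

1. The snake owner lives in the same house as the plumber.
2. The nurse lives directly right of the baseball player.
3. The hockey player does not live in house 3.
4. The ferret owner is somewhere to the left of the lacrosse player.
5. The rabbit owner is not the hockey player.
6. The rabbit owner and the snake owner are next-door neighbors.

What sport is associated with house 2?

That leaves lacrosse as the sport for house 3.
The ferret owner is narrowed to house 1 or 2; consider each.
Placing it in house 2 leads to a contradiction, so it's in house 1.
That leaves chef as the profession for house 1.
The rabbit owner is narrowed to house 2 or 3; consider each.
Placing it in house 2 leads to a contradiction, so it's in house 3.
From clue 6, the snake owner must be in house 2.
The plumber is in house 2 (clue 1).
So house 3 gets nurse for profession.
Clue 2: the baseball player is in house 2.
House 1's sport must be hockey (nothing else left).
So: house 1 = ferret/chef/hockey, house 2 = snake/plumber/baseball, house 3 = rabbit/nurse/lacrosse.

baseball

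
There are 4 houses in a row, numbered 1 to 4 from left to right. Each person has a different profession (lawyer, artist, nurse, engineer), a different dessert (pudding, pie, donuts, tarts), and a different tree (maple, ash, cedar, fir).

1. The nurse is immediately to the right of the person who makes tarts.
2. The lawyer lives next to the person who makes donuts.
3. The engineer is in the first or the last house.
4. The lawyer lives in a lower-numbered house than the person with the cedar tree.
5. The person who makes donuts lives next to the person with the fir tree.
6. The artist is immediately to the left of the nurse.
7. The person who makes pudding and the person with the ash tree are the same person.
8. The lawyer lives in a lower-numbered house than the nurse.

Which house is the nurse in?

4

The engineer is narrowed to house 1 or 4; consider each.
Placing it in house 4 leads to a contradiction, so it's in house 1.
House 4 profession: only nurse fits.
Clue 1: the person who makes tarts is in house 3.
From clue 6, the artist must be in house 3.
House 2 profession: only lawyer fits.
The person who makes donuts is in house 1 (clue 2).
Clue 5: the person with the fir tree is in house 2.
Clue 7: the person who makes pudding is in house 4.
By clue 7, the person with the ash tree is in house 4.
So house 2 gets pie for dessert.
House 1 tree: only maple fits.
The only tree still possible for house 3 is cedar.
So: house 1 = engineer/donuts/maple, house 2 = lawyer/pie/fir, house 3 = artist/tarts/cedar, house 4 = nurse/pudding/ash.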